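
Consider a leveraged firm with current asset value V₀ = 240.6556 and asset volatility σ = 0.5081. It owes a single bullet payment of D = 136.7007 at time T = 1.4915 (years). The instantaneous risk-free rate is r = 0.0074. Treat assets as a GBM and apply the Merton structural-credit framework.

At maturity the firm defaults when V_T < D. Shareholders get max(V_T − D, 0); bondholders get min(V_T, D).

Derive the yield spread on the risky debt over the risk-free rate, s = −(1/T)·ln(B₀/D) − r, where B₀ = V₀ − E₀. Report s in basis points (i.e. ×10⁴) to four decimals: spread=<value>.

spread=533.4055

d₁ = [ln(V₀/D) + (r + σ²/2)T] / (σ√T)
   = [ln(240.6556/136.7007) + (0.0074 + 0.5·0.5081²)·1.4915] / (0.5081·√1.4915)
   = [0.565573 + 0.203564] / 0.620527 = 1.239490
d₂ = d₁ − σ√T = 1.239490 − 0.620527 = 0.618963
N(d₁) = 0.892418,  N(d₂) = 0.732029,  e^(−rT) = 0.989024
E₀ = V₀·N(d₁) − D·e^(−rT)·N(d₂)
   = 240.6556·0.892418 − 136.7007·0.989024·0.732029 = 115.794823
B₀ = V₀ − E₀ = 240.6556 − 115.794823 = 124.860777
spread = −(1/T)·ln(B₀/D) − r = −(1/1.4915)·ln(124.860777/136.7007) − 0.0074 = 0.05334055
in basis points: 0.05334055 × 10⁴ = 533.4055 bp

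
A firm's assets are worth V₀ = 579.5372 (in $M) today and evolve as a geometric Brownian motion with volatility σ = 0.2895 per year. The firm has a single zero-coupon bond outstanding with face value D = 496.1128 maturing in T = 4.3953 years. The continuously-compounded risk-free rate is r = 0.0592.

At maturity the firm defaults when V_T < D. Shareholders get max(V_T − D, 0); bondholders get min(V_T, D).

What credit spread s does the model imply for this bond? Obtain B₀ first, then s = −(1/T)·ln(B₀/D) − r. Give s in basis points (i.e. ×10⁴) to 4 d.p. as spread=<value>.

d₁ = [ln(V₀/D) + (r + σ²/2)T] / (σ√T)
   = [ln(579.5372/496.1128) + (0.0592 + 0.5·0.2895²)·4.3953] / (0.2895·√4.3953)
   = [0.155427 + 0.444387] / 0.606936 = 0.988266
d₂ = d₁ − σ√T = 0.988266 − 0.606936 = 0.381330
N(d₁) = 0.838489,  N(d₂) = 0.648521,  e^(−rT) = 0.770896
E₀ = V₀·N(d₁) − D·e^(−rT)·N(d₂)
   = 579.5372·0.838489 − 496.1128·0.770896·0.648521 = 237.907758
B₀ = V₀ − E₀ = 579.5372 − 237.907758 = 341.629442
spread = −(1/T)·ln(B₀/D) − r = −(1/4.3953)·ln(341.629442/496.1128) − 0.0592 = 0.02568082
in basis points: 0.02568082 × 10⁴ = 256.8082 bp

spread=256.8082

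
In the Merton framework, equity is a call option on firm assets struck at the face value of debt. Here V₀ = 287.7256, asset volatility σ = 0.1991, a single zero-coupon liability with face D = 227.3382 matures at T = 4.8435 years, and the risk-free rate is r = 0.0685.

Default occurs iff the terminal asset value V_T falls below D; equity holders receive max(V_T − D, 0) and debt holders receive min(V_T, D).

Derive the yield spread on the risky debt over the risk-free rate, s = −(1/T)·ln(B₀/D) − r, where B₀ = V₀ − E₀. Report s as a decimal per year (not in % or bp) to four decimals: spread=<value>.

d₁ = [ln(V₀/D) + (r + σ²/2)T] / (σ√T)
   = [ln(287.7256/227.3382) + (0.0685 + 0.5·0.1991²)·4.8435] / (0.1991·√4.8435)
   = [0.235568 + 0.427780] / 0.438178 = 1.513878
d₂ = d₁ − σ√T = 1.513878 − 0.438178 = 1.075699
N(d₁) = 0.934972,  N(d₂) = 0.858969,  e^(−rT) = 0.717645
E₀ = V₀·N(d₁) − D·e^(−rT)·N(d₂)
   = 287.7256·0.934972 − 227.3382·0.717645·0.858969 = 128.875983
B₀ = V₀ − E₀ = 287.7256 − 128.875983 = 158.849617
spread = −(1/T)·ln(B₀/D) − r = −(1/4.8435)·ln(158.849617/227.3382) − 0.0685 = 0.00551276

spread=0.0055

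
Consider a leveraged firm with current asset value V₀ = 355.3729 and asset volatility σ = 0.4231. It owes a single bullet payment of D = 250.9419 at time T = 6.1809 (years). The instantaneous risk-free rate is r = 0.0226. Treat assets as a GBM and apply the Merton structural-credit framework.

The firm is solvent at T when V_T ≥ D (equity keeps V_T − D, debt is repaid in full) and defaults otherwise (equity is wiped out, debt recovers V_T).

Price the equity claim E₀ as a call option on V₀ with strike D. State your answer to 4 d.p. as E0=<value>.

d₁ = [ln(V₀/D) + (r + σ²/2)T] / (σ√T)
   = [ln(355.3729/250.9419) + (0.0226 + 0.5·0.4231²)·6.1809] / (0.4231·√6.1809)
   = [0.347946 + 0.692921] / 1.051887 = 0.989524
d₂ = d₁ − σ√T = 0.989524 − 1.051887 = -0.062362
N(d₁) = 0.838797,  N(d₂) = 0.475137,  e^(−rT) = 0.869629
E₀ = V₀·N(d₁) − D·e^(−rT)·N(d₂)
   = 355.3729·0.838797 − 250.9419·0.869629·0.475137 = 194.398116

E0=194.3981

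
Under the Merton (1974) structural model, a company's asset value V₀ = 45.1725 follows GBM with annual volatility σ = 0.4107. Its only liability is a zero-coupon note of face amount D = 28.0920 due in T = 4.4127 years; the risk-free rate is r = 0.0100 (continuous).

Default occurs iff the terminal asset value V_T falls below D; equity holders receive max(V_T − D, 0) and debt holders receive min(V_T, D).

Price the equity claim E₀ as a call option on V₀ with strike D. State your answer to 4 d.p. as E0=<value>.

E0=23.1037

d₁ = [ln(V₀/D) + (r + σ²/2)T] / (σ√T)
   = [ln(45.1725/28.0920) + (0.0100 + 0.5·0.4107²)·4.4127] / (0.4107·√4.4127)
   = [0.475004 + 0.416282] / 0.862734 = 1.033094
d₂ = d₁ − σ√T = 1.033094 − 0.862734 = 0.170360
N(d₁) = 0.849220,  N(d₂) = 0.567637,  e^(−rT) = 0.956832
E₀ = V₀·N(d₁) − D·e^(−rT)·N(d₂)
   = 45.1725·0.849220 − 28.0920·0.956832·0.567637 = 23.103700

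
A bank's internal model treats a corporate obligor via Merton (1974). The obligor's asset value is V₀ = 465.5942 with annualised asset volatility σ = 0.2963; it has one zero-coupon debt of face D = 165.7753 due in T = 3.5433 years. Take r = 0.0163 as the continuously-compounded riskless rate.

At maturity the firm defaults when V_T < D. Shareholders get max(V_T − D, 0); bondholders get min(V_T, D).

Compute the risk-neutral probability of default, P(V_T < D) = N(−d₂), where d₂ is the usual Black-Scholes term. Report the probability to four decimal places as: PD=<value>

d₁ = [ln(V₀/D) + (r + σ²/2)T] / (σ√T)
   = [ln(465.5942/165.7753) + (0.0163 + 0.5·0.2963²)·3.5433] / (0.2963·√3.5433)
   = [1.032681 + 0.213295] / 0.557745 = 2.233954
d₂ = d₁ − σ√T = 2.233954 − 0.557745 = 1.676209
risk-neutral PD = N(−d₂) = N(-1.676209) = 0.046849

PD=0.0468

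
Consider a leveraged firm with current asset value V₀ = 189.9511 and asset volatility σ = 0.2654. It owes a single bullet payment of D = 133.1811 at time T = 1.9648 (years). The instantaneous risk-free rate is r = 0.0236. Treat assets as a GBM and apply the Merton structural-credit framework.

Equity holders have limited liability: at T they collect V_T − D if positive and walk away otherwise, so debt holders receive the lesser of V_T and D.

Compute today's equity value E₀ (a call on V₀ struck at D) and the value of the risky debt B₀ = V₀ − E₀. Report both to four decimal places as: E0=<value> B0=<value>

E0=66.8925 B0=123.0586

d₁ = [ln(V₀/D) + (r + σ²/2)T] / (σ√T)
   = [ln(189.9511/133.1811) + (0.0236 + 0.5·0.2654²)·1.9648] / (0.2654·√1.9648)
   = [0.355057 + 0.115567] / 0.372015 = 1.265067
d₂ = d₁ − σ√T = 1.265067 − 0.372015 = 0.893052
N(d₁) = 0.897076,  N(d₂) = 0.814085,  e^(−rT) = 0.954689
E₀ = V₀·N(d₁) − D·e^(−rT)·N(d₂)
   = 189.9511·0.897076 − 133.1811·0.954689·0.814085 = 66.892463
B₀ = V₀ − E₀ = 189.9511 − 66.892463 = 123.058637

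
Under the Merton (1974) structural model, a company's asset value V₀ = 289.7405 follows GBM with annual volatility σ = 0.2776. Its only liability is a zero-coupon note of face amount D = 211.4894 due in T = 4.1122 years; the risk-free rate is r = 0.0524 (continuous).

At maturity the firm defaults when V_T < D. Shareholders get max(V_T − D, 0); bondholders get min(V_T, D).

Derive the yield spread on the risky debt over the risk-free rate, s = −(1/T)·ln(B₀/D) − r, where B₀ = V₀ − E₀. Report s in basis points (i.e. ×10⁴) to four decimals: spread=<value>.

spread=167.4428

d₁ = [ln(V₀/D) + (r + σ²/2)T] / (σ√T)
   = [ln(289.7405/211.4894) + (0.0524 + 0.5·0.2776²)·4.1122] / (0.2776·√4.1122)
   = [0.314811 + 0.373926] / 0.562933 = 1.223480
d₂ = d₁ − σ√T = 1.223480 − 0.562933 = 0.660547
N(d₁) = 0.889426,  N(d₂) = 0.745548,  e^(−rT) = 0.806155
E₀ = V₀·N(d₁) − D·e^(−rT)·N(d₂)
   = 289.7405·0.889426 − 211.4894·0.806155·0.745548 = 130.591674
B₀ = V₀ − E₀ = 289.7405 − 130.591674 = 159.148826
spread = −(1/T)·ln(B₀/D) − r = −(1/4.1122)·ln(159.148826/211.4894) − 0.0524 = 0.01674428
in basis points: 0.01674428 × 10⁴ = 167.4428 bp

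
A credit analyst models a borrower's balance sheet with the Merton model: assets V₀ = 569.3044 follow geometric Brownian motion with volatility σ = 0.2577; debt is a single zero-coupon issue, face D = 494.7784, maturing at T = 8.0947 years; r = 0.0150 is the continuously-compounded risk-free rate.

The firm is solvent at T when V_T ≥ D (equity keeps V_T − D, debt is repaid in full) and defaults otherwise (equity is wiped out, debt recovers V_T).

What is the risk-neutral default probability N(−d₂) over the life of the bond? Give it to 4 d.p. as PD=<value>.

d₁ = [ln(V₀/D) + (r + σ²/2)T] / (σ√T)
   = [ln(569.3044/494.7784) + (0.0150 + 0.5·0.2577²)·8.0947] / (0.2577·√8.0947)
   = [0.140305 + 0.390202] / 0.733187 = 0.723564
d₂ = d₁ − σ√T = 0.723564 − 0.733187 = -0.009624
risk-neutral PD = N(−d₂) = N(0.009624) = 0.503839

PD=0.5038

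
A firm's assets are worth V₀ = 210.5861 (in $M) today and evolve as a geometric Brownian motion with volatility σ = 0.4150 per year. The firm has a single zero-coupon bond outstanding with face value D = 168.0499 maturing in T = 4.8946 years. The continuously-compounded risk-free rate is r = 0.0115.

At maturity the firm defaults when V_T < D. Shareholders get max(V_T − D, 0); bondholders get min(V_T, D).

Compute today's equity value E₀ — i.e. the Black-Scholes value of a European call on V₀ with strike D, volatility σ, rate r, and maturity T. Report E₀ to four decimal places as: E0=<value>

d₁ = [ln(V₀/D) + (r + σ²/2)T] / (σ√T)
   = [ln(210.5861/168.0499) + (0.0115 + 0.5·0.4150²)·4.8946] / (0.4150·√4.8946)
   = [0.225634 + 0.477774] / 0.918135 = 0.766126
d₂ = d₁ − σ√T = 0.766126 − 0.918135 = -0.152009
N(d₁) = 0.778199,  N(d₂) = 0.439590,  e^(−rT) = 0.945267
E₀ = V₀·N(d₁) − D·e^(−rT)·N(d₂)
   = 210.5861·0.778199 − 168.0499·0.945267·0.439590 = 94.048238

E0=94.0482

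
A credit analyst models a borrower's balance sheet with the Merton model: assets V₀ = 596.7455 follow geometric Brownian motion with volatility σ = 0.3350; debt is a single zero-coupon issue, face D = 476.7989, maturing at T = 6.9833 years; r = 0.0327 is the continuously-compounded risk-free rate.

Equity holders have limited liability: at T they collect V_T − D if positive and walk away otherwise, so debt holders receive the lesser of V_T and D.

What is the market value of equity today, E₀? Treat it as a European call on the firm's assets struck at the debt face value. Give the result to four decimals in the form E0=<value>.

E0=295.1489

d₁ = [ln(V₀/D) + (r + σ²/2)T] / (σ√T)
   = [ln(596.7455/476.7989) + (0.0327 + 0.5·0.3350²)·6.9833] / (0.3350·√6.9833)
   = [0.224396 + 0.620204] / 0.885269 = 0.954061
d₂ = d₁ − σ√T = 0.954061 − 0.885269 = 0.068792
N(d₁) = 0.829974,  N(d₂) = 0.527422,  e^(−rT) = 0.795843
E₀ = V₀·N(d₁) − D·e^(−rT)·N(d₂)
   = 596.7455·0.829974 − 476.7989·0.795843·0.527422 = 295.148943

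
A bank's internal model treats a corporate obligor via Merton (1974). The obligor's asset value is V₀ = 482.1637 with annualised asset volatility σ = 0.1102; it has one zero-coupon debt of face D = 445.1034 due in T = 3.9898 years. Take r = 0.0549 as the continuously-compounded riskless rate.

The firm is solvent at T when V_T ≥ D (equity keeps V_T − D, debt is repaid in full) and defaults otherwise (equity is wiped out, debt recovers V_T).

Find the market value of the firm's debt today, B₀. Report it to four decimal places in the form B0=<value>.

d₁ = [ln(V₀/D) + (r + σ²/2)T] / (σ√T)
   = [ln(482.1637/445.1034) + (0.0549 + 0.5·0.1102²)·3.9898] / (0.1102·√3.9898)
   = [0.079977 + 0.243266] / 0.220119 = 1.468494
d₂ = d₁ − σ√T = 1.468494 − 0.220119 = 1.248376
N(d₁) = 0.929015,  N(d₂) = 0.894053,  e^(−rT) = 0.803290
E₀ = V₀·N(d₁) − D·e^(−rT)·N(d₂)
   = 482.1637·0.929015 − 445.1034·0.803290·0.894053 = 128.271339
B₀ = V₀ − E₀ = 482.1637 − 128.271339 = 353.892361

B0=353.8924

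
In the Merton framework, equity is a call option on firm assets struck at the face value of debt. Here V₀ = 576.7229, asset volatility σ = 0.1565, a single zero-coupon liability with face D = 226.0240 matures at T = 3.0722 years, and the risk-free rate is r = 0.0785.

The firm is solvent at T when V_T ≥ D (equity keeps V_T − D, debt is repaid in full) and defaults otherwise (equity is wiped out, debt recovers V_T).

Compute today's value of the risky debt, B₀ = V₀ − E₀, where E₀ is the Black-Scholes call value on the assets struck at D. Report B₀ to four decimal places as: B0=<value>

d₁ = [ln(V₀/D) + (r + σ²/2)T] / (σ√T)
   = [ln(576.7229/226.0240) + (0.0785 + 0.5·0.1565²)·3.0722] / (0.1565·√3.0722)
   = [0.936721 + 0.278790] / 0.274308 = 4.431184
d₂ = d₁ − σ√T = 4.431184 − 0.274308 = 4.156876
N(d₁) = 0.999995,  N(d₂) = 0.999984,  e^(−rT) = 0.785710
E₀ = V₀·N(d₁) − D·e^(−rT)·N(d₂)
   = 576.7229·0.999995 − 226.0240·0.785710·0.999984 = 399.133779
B₀ = V₀ − E₀ = 576.7229 − 399.133779 = 177.589121

B0=177.5891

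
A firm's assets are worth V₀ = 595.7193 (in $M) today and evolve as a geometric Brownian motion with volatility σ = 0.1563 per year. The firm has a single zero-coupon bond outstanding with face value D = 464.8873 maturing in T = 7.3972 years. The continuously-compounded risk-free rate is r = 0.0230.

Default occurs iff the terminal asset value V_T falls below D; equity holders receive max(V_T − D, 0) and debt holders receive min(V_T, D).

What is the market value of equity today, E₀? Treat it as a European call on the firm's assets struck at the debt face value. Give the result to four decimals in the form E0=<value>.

E0=220.9751

d₁ = [ln(V₀/D) + (r + σ²/2)T] / (σ√T)
   = [ln(595.7193/464.8873) + (0.0230 + 0.5·0.1563²)·7.3972] / (0.1563·√7.3972)
   = [0.247975 + 0.260491] / 0.425102 = 1.196104
d₂ = d₁ − σ√T = 1.196104 − 0.425102 = 0.771003
N(d₁) = 0.884172,  N(d₂) = 0.779647,  e^(−rT) = 0.843550
E₀ = V₀·N(d₁) − D·e^(−rT)·N(d₂)
   = 595.7193·0.884172 − 464.8873·0.843550·0.779647 = 220.975072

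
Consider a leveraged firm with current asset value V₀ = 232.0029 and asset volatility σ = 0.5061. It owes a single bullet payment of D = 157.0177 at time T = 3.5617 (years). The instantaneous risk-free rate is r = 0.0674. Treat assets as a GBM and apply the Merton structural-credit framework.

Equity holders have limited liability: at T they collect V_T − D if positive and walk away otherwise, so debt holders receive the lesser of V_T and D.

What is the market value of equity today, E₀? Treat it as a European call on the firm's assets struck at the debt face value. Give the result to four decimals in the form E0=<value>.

d₁ = [ln(V₀/D) + (r + σ²/2)T] / (σ√T)
   = [ln(232.0029/157.0177) + (0.0674 + 0.5·0.5061²)·3.5617] / (0.5061·√3.5617)
   = [0.390391 + 0.696201] / 0.955136 = 1.137631
d₂ = d₁ − σ√T = 1.137631 − 0.955136 = 0.182496
N(d₁) = 0.872363,  N(d₂) = 0.572403,  e^(−rT) = 0.786582
E₀ = V₀·N(d₁) − D·e^(−rT)·N(d₂)
   = 232.0029·0.872363 − 157.0177·0.786582·0.572403 = 131.694744

E0=131.6947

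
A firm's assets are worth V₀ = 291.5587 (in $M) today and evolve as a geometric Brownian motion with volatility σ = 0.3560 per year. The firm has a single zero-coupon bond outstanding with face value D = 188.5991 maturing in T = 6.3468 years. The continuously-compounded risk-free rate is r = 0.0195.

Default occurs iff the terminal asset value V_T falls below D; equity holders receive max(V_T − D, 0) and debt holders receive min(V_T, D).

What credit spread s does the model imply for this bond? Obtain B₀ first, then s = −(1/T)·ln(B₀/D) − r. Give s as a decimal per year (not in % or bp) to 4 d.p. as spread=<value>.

d₁ = [ln(V₀/D) + (r + σ²/2)T] / (σ√T)
   = [ln(291.5587/188.5991) + (0.0195 + 0.5·0.3560²)·6.3468] / (0.3560·√6.3468)
   = [0.435618 + 0.525947] / 0.896866 = 1.072139
d₂ = d₁ − σ√T = 1.072139 − 0.896866 = 0.175273
N(d₁) = 0.858171,  N(d₂) = 0.569567,  e^(−rT) = 0.883590
E₀ = V₀·N(d₁) − D·e^(−rT)·N(d₂)
   = 291.5587·0.858171 − 188.5991·0.883590·0.569567 = 155.292148
B₀ = V₀ − E₀ = 291.5587 − 155.292148 = 136.266552
spread = −(1/T)·ln(B₀/D) − r = −(1/6.3468)·ln(136.266552/188.5991) − 0.0195 = 0.03170859

spread=0.0317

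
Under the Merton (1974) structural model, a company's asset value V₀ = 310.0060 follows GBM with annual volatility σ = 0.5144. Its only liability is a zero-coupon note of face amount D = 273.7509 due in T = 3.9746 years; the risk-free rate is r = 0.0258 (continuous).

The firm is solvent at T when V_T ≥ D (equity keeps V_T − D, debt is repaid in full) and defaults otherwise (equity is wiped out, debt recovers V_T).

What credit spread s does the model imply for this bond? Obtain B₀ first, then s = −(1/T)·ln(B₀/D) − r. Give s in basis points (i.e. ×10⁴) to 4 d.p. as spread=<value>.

spread=986.0521

d₁ = [ln(V₀/D) + (r + σ²/2)T] / (σ√T)
   = [ln(310.0060/273.7509) + (0.0258 + 0.5·0.5144²)·3.9746] / (0.5144·√3.9746)
   = [0.124373 + 0.628399] / 1.025528 = 0.734033
d₂ = d₁ − σ√T = 0.734033 − 1.025528 = -0.291495
N(d₁) = 0.768536,  N(d₂) = 0.385336,  e^(−rT) = 0.902538
E₀ = V₀·N(d₁) − D·e^(−rT)·N(d₂)
   = 310.0060·0.768536 − 273.7509·0.902538·0.385336 = 143.045439
B₀ = V₀ − E₀ = 310.0060 − 143.045439 = 166.960561
spread = −(1/T)·ln(B₀/D) − r = −(1/3.9746)·ln(166.960561/273.7509) − 0.0258 = 0.09860521
in basis points: 0.09860521 × 10⁴ = 986.0521 bp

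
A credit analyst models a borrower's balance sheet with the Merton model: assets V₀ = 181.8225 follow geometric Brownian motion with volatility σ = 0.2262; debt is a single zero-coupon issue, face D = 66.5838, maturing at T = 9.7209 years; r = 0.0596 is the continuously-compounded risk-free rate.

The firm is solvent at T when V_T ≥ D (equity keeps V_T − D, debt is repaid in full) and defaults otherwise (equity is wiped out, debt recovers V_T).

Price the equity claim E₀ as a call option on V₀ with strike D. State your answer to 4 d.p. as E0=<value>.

E0=144.7553

d₁ = [ln(V₀/D) + (r + σ²/2)T] / (σ√T)
   = [ln(181.8225/66.5838) + (0.0596 + 0.5·0.2262²)·9.7209] / (0.2262·√9.7209)
   = [1.004570 + 0.828058] / 0.705254 = 2.598533
d₂ = d₁ − σ√T = 2.598533 − 0.705254 = 1.893279
N(d₁) = 0.995319,  N(d₂) = 0.970840,  e^(−rT) = 0.560254
E₀ = V₀·N(d₁) − D·e^(−rT)·N(d₂)
   = 181.8225·0.995319 − 66.5838·0.560254·0.970840 = 144.755339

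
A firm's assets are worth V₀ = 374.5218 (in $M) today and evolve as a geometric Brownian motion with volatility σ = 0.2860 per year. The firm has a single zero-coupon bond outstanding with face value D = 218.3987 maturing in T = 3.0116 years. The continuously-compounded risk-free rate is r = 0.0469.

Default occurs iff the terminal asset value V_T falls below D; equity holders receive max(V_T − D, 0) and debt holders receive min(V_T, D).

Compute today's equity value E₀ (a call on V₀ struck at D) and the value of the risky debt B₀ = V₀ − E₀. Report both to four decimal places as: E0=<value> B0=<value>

E0=189.9463 B0=184.5755

d₁ = [ln(V₀/D) + (r + σ²/2)T] / (σ√T)
   = [ln(374.5218/218.3987) + (0.0469 + 0.5·0.2860²)·3.0116] / (0.2860·√3.0116)
   = [0.539328 + 0.264412] / 0.496323 = 1.619388
d₂ = d₁ − σ√T = 1.619388 − 0.496323 = 1.123065
N(d₁) = 0.947318,  N(d₂) = 0.869295,  e^(−rT) = 0.868277
E₀ = V₀·N(d₁) − D·e^(−rT)·N(d₂)
   = 374.5218·0.947318 − 218.3987·0.868277·0.869295 = 189.946302
B₀ = V₀ − E₀ = 374.5218 − 189.946302 = 184.575498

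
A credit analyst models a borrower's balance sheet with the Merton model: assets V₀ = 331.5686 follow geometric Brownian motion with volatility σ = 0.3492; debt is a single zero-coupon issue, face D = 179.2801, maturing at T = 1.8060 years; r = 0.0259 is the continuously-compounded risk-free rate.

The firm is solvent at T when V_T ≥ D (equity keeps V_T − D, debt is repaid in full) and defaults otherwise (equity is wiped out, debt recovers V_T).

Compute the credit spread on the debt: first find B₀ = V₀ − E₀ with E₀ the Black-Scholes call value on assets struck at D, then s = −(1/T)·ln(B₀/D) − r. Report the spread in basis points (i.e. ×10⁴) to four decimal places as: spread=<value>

d₁ = [ln(V₀/D) + (r + σ²/2)T] / (σ√T)
   = [ln(331.5686/179.2801) + (0.0259 + 0.5·0.3492²)·1.8060] / (0.3492·√1.8060)
   = [0.614885 + 0.156888] / 0.469281 = 1.644586
d₂ = d₁ − σ√T = 1.644586 − 0.469281 = 1.175305
N(d₁) = 0.949972,  N(d₂) = 0.880064,  e^(−rT) = 0.954302
E₀ = V₀·N(d₁) − D·e^(−rT)·N(d₂)
   = 331.5686·0.949972 − 179.2801·0.954302·0.880064 = 164.413303
B₀ = V₀ − E₀ = 331.5686 − 164.413303 = 167.155297
spread = −(1/T)·ln(B₀/D) − r = −(1/1.8060)·ln(167.155297/179.2801) − 0.0259 = 0.01287413
in basis points: 0.01287413 × 10⁴ = 128.7413 bp

spread=128.7413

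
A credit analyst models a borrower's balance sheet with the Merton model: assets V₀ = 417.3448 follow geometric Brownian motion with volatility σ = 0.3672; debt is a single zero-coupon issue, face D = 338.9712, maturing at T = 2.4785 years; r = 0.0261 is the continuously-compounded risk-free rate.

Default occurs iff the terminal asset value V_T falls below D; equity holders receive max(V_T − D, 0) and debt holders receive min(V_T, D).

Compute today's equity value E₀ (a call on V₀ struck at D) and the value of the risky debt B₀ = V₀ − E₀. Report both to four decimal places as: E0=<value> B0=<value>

d₁ = [ln(V₀/D) + (r + σ²/2)T] / (σ√T)
   = [ln(417.3448/338.9712) + (0.0261 + 0.5·0.3672²)·2.4785] / (0.3672·√2.4785)
   = [0.207998 + 0.231784] / 0.578092 = 0.760747
d₂ = d₁ − σ√T = 0.760747 − 0.578092 = 0.182654
N(d₁) = 0.776596,  N(d₂) = 0.572465,  e^(−rT) = 0.937359
E₀ = V₀·N(d₁) − D·e^(−rT)·N(d₂)
   = 417.3448·0.776596 − 338.9712·0.937359·0.572465 = 142.214358
B₀ = V₀ − E₀ = 417.3448 − 142.214358 = 275.130442

E0=142.2144 B0=275.1304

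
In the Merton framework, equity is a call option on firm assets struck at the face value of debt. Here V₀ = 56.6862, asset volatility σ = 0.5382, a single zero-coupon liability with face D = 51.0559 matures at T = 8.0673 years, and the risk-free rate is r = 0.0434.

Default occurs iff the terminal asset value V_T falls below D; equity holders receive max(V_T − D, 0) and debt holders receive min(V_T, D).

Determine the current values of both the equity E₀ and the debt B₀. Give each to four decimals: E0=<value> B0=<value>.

E0=36.9915 B0=19.6947

d₁ = [ln(V₀/D) + (r + σ²/2)T] / (σ√T)
   = [ln(56.6862/51.0559) + (0.0434 + 0.5·0.5382²)·8.0673] / (0.5382·√8.0673)
   = [0.104610 + 1.518505] / 1.528649 = 1.061797
d₂ = d₁ − σ√T = 1.061797 − 1.528649 = -0.466852
N(d₁) = 0.855836,  N(d₂) = 0.320303,  e^(−rT) = 0.704603
E₀ = V₀·N(d₁) − D·e^(−rT)·N(d₂)
   = 56.6862·0.855836 − 51.0559·0.704603·0.320303 = 36.991476
B₀ = V₀ − E₀ = 56.6862 − 36.991476 = 19.694724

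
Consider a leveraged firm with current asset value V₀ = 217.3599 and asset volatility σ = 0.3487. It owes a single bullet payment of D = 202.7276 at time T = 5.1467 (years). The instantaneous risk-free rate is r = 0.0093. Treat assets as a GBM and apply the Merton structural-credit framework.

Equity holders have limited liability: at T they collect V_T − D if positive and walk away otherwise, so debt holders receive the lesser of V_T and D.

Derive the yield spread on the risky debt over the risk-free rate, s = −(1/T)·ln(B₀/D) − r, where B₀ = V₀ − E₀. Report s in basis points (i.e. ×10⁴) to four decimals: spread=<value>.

spread=605.5694

d₁ = [ln(V₀/D) + (r + σ²/2)T] / (σ√T)
   = [ln(217.3599/202.7276) + (0.0093 + 0.5·0.3487²)·5.1467] / (0.3487·√5.1467)
   = [0.069691 + 0.360762] / 0.791073 = 0.544139
d₂ = d₁ − σ√T = 0.544139 − 0.791073 = -0.246934
N(d₁) = 0.706827,  N(d₂) = 0.402480,  e^(−rT) = 0.953263
E₀ = V₀·N(d₁) − D·e^(−rT)·N(d₂)
   = 217.3599·0.706827 − 202.7276·0.953263·0.402480 = 75.855542
B₀ = V₀ − E₀ = 217.3599 − 75.855542 = 141.504358
spread = −(1/T)·ln(B₀/D) − r = −(1/5.1467)·ln(141.504358/202.7276) − 0.0093 = 0.06055694
in basis points: 0.06055694 × 10⁴ = 605.5694 bp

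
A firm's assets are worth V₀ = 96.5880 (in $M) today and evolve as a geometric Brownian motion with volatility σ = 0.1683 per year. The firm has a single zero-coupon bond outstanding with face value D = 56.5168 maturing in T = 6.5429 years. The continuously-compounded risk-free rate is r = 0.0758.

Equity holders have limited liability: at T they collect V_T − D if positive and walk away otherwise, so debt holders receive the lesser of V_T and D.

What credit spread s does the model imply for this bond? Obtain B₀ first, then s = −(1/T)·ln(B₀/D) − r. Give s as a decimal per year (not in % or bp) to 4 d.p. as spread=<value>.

d₁ = [ln(V₀/D) + (r + σ²/2)T] / (σ√T)
   = [ln(96.5880/56.5168) + (0.0758 + 0.5·0.1683²)·6.5429] / (0.1683·√6.5429)
   = [0.535917 + 0.588615] / 0.430496 = 2.612176
d₂ = d₁ − σ√T = 2.612176 − 0.430496 = 2.181680
N(d₁) = 0.995502,  N(d₂) = 0.985433,  e^(−rT) = 0.608991
E₀ = V₀·N(d₁) − D·e^(−rT)·N(d₂)
   = 96.5880·0.995502 − 56.5168·0.608991·0.985433 = 62.236643
B₀ = V₀ − E₀ = 96.5880 − 62.236643 = 34.351357
spread = −(1/T)·ln(B₀/D) − r = −(1/6.5429)·ln(34.351357/56.5168) − 0.0758 = 0.00029721

spread=0.0003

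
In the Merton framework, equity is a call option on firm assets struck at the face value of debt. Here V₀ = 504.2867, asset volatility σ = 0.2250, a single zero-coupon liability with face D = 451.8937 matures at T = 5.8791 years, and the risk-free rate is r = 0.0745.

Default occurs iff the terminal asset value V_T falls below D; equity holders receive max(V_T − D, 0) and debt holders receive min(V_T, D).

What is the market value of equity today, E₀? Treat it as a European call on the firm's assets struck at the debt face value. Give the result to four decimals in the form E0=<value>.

E0=229.5632

d₁ = [ln(V₀/D) + (r + σ²/2)T] / (σ√T)
   = [ln(504.2867/451.8937) + (0.0745 + 0.5·0.2250²)·5.8791] / (0.2250·√5.8791)
   = [0.109698 + 0.586808] / 0.545554 = 1.276694
d₂ = d₁ − σ√T = 1.276694 − 0.545554 = 0.731139
N(d₁) = 0.899145,  N(d₂) = 0.767653,  e^(−rT) = 0.645330
E₀ = V₀·N(d₁) − D·e^(−rT)·N(d₂)
   = 504.2867·0.899145 − 451.8937·0.645330·0.767653 = 229.563245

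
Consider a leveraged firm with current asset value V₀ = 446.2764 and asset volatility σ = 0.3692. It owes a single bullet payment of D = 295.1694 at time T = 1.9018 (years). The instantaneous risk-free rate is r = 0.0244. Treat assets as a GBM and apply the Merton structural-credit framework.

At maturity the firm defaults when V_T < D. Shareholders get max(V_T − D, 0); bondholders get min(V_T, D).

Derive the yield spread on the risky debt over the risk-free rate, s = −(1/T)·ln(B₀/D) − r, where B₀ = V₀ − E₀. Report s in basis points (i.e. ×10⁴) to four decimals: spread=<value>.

spread=340.6568

d₁ = [ln(V₀/D) + (r + σ²/2)T] / (σ√T)
   = [ln(446.2764/295.1694) + (0.0244 + 0.5·0.3692²)·1.9018] / (0.3692·√1.9018)
   = [0.413389 + 0.176020] / 0.509148 = 1.157637
d₂ = d₁ − σ√T = 1.157637 − 0.509148 = 0.648489
N(d₁) = 0.876494,  N(d₂) = 0.741666,  e^(−rT) = 0.954656
E₀ = V₀·N(d₁) − D·e^(−rT)·N(d₂)
   = 446.2764·0.876494 − 295.1694·0.954656·0.741666 = 182.168059
B₀ = V₀ − E₀ = 446.2764 − 182.168059 = 264.108341
spread = −(1/T)·ln(B₀/D) − r = −(1/1.9018)·ln(264.108341/295.1694) − 0.0244 = 0.03406568
in basis points: 0.03406568 × 10⁴ = 340.6568 bp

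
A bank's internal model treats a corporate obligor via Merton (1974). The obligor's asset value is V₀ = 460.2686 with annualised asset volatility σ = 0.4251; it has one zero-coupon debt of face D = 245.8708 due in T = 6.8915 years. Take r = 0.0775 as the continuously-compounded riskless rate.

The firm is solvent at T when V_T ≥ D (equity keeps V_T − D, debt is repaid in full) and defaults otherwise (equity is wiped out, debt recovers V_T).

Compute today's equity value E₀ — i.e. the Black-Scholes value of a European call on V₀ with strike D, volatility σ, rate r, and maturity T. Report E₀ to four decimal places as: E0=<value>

d₁ = [ln(V₀/D) + (r + σ²/2)T] / (σ√T)
   = [ln(460.2686/245.8708) + (0.0775 + 0.5·0.4251²)·6.8915] / (0.4251·√6.8915)
   = [0.627004 + 1.156773] / 1.115958 = 1.598426
d₂ = d₁ − σ√T = 1.598426 − 1.115958 = 0.482468
N(d₁) = 0.945026,  N(d₂) = 0.685263,  e^(−rT) = 0.586202
E₀ = V₀·N(d₁) − D·e^(−rT)·N(d₂)
   = 460.2686·0.945026 − 245.8708·0.586202·0.685263 = 336.198847

E0=336.1988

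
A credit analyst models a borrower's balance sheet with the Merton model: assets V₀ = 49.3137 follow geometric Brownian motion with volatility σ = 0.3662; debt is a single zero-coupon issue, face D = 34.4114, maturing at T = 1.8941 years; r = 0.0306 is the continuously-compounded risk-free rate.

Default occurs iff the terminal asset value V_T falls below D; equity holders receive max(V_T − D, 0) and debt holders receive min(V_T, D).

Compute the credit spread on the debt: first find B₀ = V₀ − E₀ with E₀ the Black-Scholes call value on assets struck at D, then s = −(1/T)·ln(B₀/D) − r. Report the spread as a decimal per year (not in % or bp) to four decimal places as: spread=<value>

spread=0.0381

d₁ = [ln(V₀/D) + (r + σ²/2)T] / (σ√T)
   = [ln(49.3137/34.4114) + (0.0306 + 0.5·0.3662²)·1.8941] / (0.3662·√1.8941)
   = [0.359814 + 0.184961] / 0.503988 = 1.080930
d₂ = d₁ − σ√T = 1.080930 − 0.503988 = 0.576942
N(d₁) = 0.860136,  N(d₂) = 0.718011,  e^(−rT) = 0.943688
E₀ = V₀·N(d₁) − D·e^(−rT)·N(d₂)
   = 49.3137·0.860136 − 34.4114·0.943688·0.718011 = 19.100062
B₀ = V₀ − E₀ = 49.3137 − 19.100062 = 30.213638
spread = −(1/T)·ln(B₀/D) − r = −(1/1.8941)·ln(30.213638/34.4114) − 0.0306 = 0.03808408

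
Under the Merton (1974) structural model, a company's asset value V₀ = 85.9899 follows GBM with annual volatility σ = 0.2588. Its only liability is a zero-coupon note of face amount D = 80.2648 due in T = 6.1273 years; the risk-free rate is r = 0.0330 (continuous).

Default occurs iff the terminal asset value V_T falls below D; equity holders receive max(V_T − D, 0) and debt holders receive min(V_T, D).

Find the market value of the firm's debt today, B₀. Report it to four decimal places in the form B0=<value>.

d₁ = [ln(V₀/D) + (r + σ²/2)T] / (σ√T)
   = [ln(85.9899/80.2648) + (0.0330 + 0.5·0.2588²)·6.1273] / (0.2588·√6.1273)
   = [0.068899 + 0.407396] / 0.640618 = 0.743494
d₂ = d₁ − σ√T = 0.743494 − 0.640618 = 0.102876
N(d₁) = 0.771409,  N(d₂) = 0.540969,  e^(−rT) = 0.816931
E₀ = V₀·N(d₁) − D·e^(−rT)·N(d₂)
   = 85.9899·0.771409 − 80.2648·0.816931·0.540969 = 30.861561
B₀ = V₀ − E₀ = 85.9899 − 30.861561 = 55.128339

B0=55.1283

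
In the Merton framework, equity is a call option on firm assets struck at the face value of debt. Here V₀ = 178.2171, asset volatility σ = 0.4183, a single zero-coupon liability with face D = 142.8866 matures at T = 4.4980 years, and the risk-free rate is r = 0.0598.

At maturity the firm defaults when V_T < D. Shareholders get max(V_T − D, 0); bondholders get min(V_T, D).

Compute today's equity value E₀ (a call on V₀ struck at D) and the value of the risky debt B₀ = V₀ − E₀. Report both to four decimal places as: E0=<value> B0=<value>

d₁ = [ln(V₀/D) + (r + σ²/2)T] / (σ√T)
   = [ln(178.2171/142.8866) + (0.0598 + 0.5·0.4183²)·4.4980] / (0.4183·√4.4980)
   = [0.220951 + 0.662499] / 0.887151 = 0.995828
d₂ = d₁ − σ√T = 0.995828 − 0.887151 = 0.108677
N(d₁) = 0.840333,  N(d₂) = 0.543271,  e^(−rT) = 0.764158
E₀ = V₀·N(d₁) − D·e^(−rT)·N(d₂)
   = 178.2171·0.840333 − 142.8866·0.764158·0.543271 = 90.443118
B₀ = V₀ − E₀ = 178.2171 − 90.443118 = 87.773982

E0=90.4431 B0=87.7740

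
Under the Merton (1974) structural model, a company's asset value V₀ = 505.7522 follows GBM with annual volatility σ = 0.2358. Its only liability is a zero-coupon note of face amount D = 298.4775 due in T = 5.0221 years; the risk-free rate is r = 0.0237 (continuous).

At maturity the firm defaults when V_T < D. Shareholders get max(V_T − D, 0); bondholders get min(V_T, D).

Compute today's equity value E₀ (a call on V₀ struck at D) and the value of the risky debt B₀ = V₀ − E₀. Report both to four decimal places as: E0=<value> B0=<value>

E0=250.8726 B0=254.8796

d₁ = [ln(V₀/D) + (r + σ²/2)T] / (σ√T)
   = [ln(505.7522/298.4775) + (0.0237 + 0.5·0.2358²)·5.0221] / (0.2358·√5.0221)
   = [0.527352 + 0.258642] / 0.528429 = 1.487418
d₂ = d₁ − σ√T = 1.487418 − 0.528429 = 0.958989
N(d₁) = 0.931548,  N(d₂) = 0.831218,  e^(−rT) = 0.887787
E₀ = V₀·N(d₁) − D·e^(−rT)·N(d₂)
   = 505.7522·0.931548 − 298.4775·0.887787·0.831218 = 250.872597
B₀ = V₀ − E₀ = 505.7522 − 250.872597 = 254.879603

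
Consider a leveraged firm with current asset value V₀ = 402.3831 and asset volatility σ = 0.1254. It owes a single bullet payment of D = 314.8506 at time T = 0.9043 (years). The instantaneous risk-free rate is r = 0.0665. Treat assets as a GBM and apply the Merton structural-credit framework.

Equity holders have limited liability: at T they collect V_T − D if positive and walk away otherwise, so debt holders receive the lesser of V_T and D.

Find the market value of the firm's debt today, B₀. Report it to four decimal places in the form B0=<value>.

d₁ = [ln(V₀/D) + (r + σ²/2)T] / (σ√T)
   = [ln(402.3831/314.8506) + (0.0665 + 0.5·0.1254²)·0.9043] / (0.1254·√0.9043)
   = [0.245306 + 0.067246] / 0.119249 = 2.621013
d₂ = d₁ − σ√T = 2.621013 − 0.119249 = 2.501764
N(d₁) = 0.995617,  N(d₂) = 0.993821,  e^(−rT) = 0.941637
E₀ = V₀·N(d₁) − D·e^(−rT)·N(d₂)
   = 402.3831·0.995617 − 314.8506·0.941637·0.993821 = 105.976317
B₀ = V₀ − E₀ = 402.3831 − 105.976317 = 296.406783

B0=296.4068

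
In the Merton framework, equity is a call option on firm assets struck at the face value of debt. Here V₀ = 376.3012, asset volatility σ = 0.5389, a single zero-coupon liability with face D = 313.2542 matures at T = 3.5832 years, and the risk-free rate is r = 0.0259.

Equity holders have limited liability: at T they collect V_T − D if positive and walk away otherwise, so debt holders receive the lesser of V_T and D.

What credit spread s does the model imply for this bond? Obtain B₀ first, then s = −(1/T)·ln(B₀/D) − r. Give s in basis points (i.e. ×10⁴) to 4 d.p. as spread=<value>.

d₁ = [ln(V₀/D) + (r + σ²/2)T] / (σ√T)
   = [ln(376.3012/313.2542) + (0.0259 + 0.5·0.5389²)·3.5832] / (0.5389·√3.5832)
   = [0.183375 + 0.613109] / 1.020102 = 0.780788
d₂ = d₁ − σ√T = 0.780788 − 1.020102 = -0.239314
N(d₁) = 0.782537,  N(d₂) = 0.405431,  e^(−rT) = 0.911371
E₀ = V₀·N(d₁) − D·e^(−rT)·N(d₂)
   = 376.3012·0.782537 − 313.2542·0.911371·0.405431 = 178.722543
B₀ = V₀ − E₀ = 376.3012 − 178.722543 = 197.578657
spread = −(1/T)·ln(B₀/D) − r = −(1/3.5832)·ln(197.578657/313.2542) − 0.0259 = 0.10272197
in basis points: 0.10272197 × 10⁴ = 1027.2197 bp

spread=1027.2197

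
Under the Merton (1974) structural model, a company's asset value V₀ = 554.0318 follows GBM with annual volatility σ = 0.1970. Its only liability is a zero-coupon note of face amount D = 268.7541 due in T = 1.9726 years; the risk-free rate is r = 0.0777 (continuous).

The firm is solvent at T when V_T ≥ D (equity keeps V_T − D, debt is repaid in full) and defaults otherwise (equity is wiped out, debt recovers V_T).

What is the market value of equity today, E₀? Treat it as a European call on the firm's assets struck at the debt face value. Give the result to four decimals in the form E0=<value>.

d₁ = [ln(V₀/D) + (r + σ²/2)T] / (σ√T)
   = [ln(554.0318/268.7541) + (0.0777 + 0.5·0.1970²)·1.9726] / (0.1970·√1.9726)
   = [0.723425 + 0.191548] / 0.276685 = 3.306913
d₂ = d₁ − σ√T = 3.306913 − 0.276685 = 3.030228
N(d₁) = 0.999528,  N(d₂) = 0.998778,  e^(−rT) = 0.857897
E₀ = V₀·N(d₁) − D·e^(−rT)·N(d₂)
   = 554.0318·0.999528 − 268.7541·0.857897·0.998778 = 323.488818

E0=323.4888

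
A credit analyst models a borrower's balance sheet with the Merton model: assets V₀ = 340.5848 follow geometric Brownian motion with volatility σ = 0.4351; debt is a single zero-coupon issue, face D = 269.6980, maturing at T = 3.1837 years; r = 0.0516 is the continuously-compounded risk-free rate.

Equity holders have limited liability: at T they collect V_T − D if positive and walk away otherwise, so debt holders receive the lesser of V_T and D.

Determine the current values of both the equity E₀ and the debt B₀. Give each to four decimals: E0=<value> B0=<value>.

E0=152.2164 B0=188.3684

d₁ = [ln(V₀/D) + (r + σ²/2)T] / (σ√T)
   = [ln(340.5848/269.6980) + (0.0516 + 0.5·0.4351²)·3.1837] / (0.4351·√3.1837)
   = [0.233361 + 0.465635] / 0.776346 = 0.900368
d₂ = d₁ − σ√T = 0.900368 − 0.776346 = 0.124022
N(d₁) = 0.816038,  N(d₂) = 0.549351,  e^(−rT) = 0.848505
E₀ = V₀·N(d₁) − D·e^(−rT)·N(d₂)
   = 340.5848·0.816038 − 269.6980·0.848505·0.549351 = 152.216433
B₀ = V₀ − E₀ = 340.5848 − 152.216433 = 188.368367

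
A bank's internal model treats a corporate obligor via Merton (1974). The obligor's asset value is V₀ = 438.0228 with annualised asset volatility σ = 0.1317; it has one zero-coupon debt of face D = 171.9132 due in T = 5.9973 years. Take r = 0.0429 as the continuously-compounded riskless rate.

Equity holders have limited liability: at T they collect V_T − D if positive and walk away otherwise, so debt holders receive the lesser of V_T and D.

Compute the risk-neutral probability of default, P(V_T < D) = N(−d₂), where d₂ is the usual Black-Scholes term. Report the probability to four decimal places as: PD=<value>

PD=0.0002

d₁ = [ln(V₀/D) + (r + σ²/2)T] / (σ√T)
   = [ln(438.0228/171.9132) + (0.0429 + 0.5·0.1317²)·5.9973] / (0.1317·√5.9973)
   = [0.935281 + 0.309295] / 0.322525 = 3.858851
d₂ = d₁ − σ√T = 3.858851 − 0.322525 = 3.536326
risk-neutral PD = N(−d₂) = N(-3.536326) = 0.000203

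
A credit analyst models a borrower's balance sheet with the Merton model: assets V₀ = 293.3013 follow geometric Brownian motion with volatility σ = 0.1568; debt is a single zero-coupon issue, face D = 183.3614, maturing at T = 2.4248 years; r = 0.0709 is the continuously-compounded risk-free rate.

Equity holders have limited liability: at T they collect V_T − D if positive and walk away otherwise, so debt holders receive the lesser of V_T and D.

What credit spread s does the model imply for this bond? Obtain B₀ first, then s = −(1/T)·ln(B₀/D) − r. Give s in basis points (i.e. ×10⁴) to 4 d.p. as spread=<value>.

d₁ = [ln(V₀/D) + (r + σ²/2)T] / (σ√T)
   = [ln(293.3013/183.3614) + (0.0709 + 0.5·0.1568²)·2.4248] / (0.1568·√2.4248)
   = [0.469741 + 0.201727] / 0.244165 = 2.750055
d₂ = d₁ − σ√T = 2.750055 − 0.244165 = 2.505889
N(d₁) = 0.997021,  N(d₂) = 0.993893,  e^(−rT) = 0.842048
E₀ = V₀·N(d₁) − D·e^(−rT)·N(d₂)
   = 293.3013·0.997021 − 183.3614·0.842048·0.993893 = 138.971332
B₀ = V₀ − E₀ = 293.3013 − 138.971332 = 154.329968
spread = −(1/T)·ln(B₀/D) − r = −(1/2.4248)·ln(154.329968/183.3614) − 0.0709 = 0.00018467
in basis points: 0.00018467 × 10⁴ = 1.8467 bp

spread=1.8467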